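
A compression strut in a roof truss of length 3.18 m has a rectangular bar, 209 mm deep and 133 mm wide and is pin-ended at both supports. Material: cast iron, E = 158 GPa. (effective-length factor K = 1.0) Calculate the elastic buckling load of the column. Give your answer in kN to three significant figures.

Buckling occurs about the weak axis: I_min = h·b³/12 with b = 133 mm (the shorter side).
I_min = 209×133³/12 = 4.098×10^7 mm⁴
I = 4.098×10^7 mm⁴ = 4.098×10^-5 m⁴
Effective length L_e = K·L = 1 × 3.18 = 3.180 m
P_cr = π²EI / L_e² = π² × 158×10⁹ × 4.098×10^-5 / 3.180² = 6.319×10^6 N

P_cr ≈ 6320 kN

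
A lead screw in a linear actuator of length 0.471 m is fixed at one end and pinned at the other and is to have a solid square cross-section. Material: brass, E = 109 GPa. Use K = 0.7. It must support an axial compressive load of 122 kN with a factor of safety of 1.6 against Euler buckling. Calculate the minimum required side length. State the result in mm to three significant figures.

a ≈ 22.1 mm

Required P_cr = n·P = 1.6 × 122 = 195.2 kN
L_e = K·L = 0.7 × 0.471 = 0.3297 m
Required I = P_cr·L_e²/(π²E) = 1.952×10^5 × 0.3297² / (π² × 1.09×10^11) = 1.972×10^-8 m⁴
I_req = 1.972×10^4 mm⁴
Solid square: I = a⁴/12  ⇒  a = (12I)^(1/4) = (12×1.972×10^4)^(1/4) = 22.1 mm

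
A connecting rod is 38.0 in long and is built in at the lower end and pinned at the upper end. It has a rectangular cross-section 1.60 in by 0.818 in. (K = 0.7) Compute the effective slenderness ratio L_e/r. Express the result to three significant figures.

λ ≈ 113

For a rectangle r_min = b/√12 = 0.818/√12 = 0.2361 in
L_e = K·L = 0.7 × 38.0 = 26.60 in
λ = L_e / r_min = 26.600 / 0.2361 = 113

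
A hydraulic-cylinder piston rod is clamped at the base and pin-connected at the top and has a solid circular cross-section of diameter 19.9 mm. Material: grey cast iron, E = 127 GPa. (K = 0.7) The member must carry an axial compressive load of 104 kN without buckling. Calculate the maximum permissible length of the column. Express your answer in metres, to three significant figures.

I = πd⁴/64 = π×19.9⁴/64 = 7.698×10^3 mm⁴
I = 7.698×10^-9 m⁴
At the buckling limit P_cr = P = 1.040×10^5 N
From P_cr = π²EI/(K·L)²:  L = (1/K)·√(π²EI/P_cr) = (1/0.7)·√(π²×1.27×10^11×7.698×10^-9/1.040×10^5)
L = 0.435 m

L_max ≈ 0.435 m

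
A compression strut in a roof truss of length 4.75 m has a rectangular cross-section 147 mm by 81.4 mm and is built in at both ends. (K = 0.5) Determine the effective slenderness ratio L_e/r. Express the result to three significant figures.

λ ≈ 101

For a rectangle r_min = b/√12 = 81.4/√12 = 23.50 mm
L_e = K·L = 0.5 × 4.75 m = 2.375 m = 2375.0 mm
λ = L_e / r_min = 2375.0 / 23.50 = 101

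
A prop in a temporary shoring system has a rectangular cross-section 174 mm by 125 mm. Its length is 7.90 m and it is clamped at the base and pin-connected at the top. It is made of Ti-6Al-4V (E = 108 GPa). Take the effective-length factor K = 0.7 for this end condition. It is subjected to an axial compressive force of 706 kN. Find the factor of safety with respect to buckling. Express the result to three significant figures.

n ≈ 1.40

Buckling occurs about the weak axis: I_min = h·b³/12 with b = 125 mm (the shorter side).
I_min = 174×125³/12 = 2.832×10^7 mm⁴
I = 2.832×10^7 mm⁴ = 2.832×10^-5 m⁴
Effective length L_e = K·L = 0.7 × 7.90 = 5.530 m
P_cr = π²EI / L_e² = π² × 108×10⁹ × 2.832×10^-5 / 5.530² = 9.871×10^5 N
Factor of safety n = P_cr / P = 987.12 / 706 = 1.40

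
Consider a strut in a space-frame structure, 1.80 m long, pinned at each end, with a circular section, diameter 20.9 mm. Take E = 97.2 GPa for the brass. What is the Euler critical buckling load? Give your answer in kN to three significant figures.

P_cr ≈ 2.77 kN

I = πd⁴/64 = π×20.9⁴/64 = 9.366×10^3 mm⁴
I = 9.366×10^3 mm⁴ = 9.366×10^-9 m⁴
Effective length L_e = K·L = 1 × 1.80 = 1.800 m
P_cr = π²EI / L_e² = π² × 97.2×10⁹ × 9.366×10^-9 / 1.800² = 2.773×10^3 N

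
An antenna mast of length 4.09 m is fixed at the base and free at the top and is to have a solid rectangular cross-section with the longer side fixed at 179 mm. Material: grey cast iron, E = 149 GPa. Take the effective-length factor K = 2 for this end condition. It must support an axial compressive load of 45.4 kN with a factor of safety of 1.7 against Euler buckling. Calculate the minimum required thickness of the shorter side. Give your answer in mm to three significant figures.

b ≈ 61.7 mm

Required P_cr = n·P = 1.7 × 45.4 = 77.18 kN
L_e = K·L = 2 × 4.09 = 8.180 m
Required I = P_cr·L_e²/(π²E) = 7.718×10^4 × 8.180² / (π² × 1.49×10^11) = 3.512×10^-6 m⁴
I_req = 3.512×10^6 mm⁴
Rectangle, weak axis: I_min = h·b³/12 with h = 179 mm fixed  ⇒  b = (12I/h)^(1/3) = 61.7 mm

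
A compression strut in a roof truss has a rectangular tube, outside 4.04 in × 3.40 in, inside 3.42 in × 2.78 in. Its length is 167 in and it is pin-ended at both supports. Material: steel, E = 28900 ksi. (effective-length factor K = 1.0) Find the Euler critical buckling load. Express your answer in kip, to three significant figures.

P_cr ≈ 72.7 kip

Weak-axis I_min = (h_o·b_o³ − h_i·b_i³)/12 with b_o = 3.40, b_i = 2.780 in (shorter outer/inner sides).
I_min = (4.04×3.40³ − 3.420×2.780³)/12 = 7.109 in⁴
Effective length L_e = K·L = 1 × 167 = 167.0 in
P_cr = π²EI / L_e² = π² × 28900×10³ × 7.109 / 167.0² = 7.271×10^4 lb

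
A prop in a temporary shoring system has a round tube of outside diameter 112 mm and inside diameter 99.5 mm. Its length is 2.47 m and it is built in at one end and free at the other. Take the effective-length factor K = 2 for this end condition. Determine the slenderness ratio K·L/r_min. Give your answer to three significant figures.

λ ≈ 132

d_o = 112 mm, d_i = 99.5 mm
I = π(d_o⁴ − d_i⁴)/64 = π(112⁴ − 99.50⁴)/64 = 2.913×10^6 mm⁴
A = 2.076×10^3 mm²;  r_min = √(I/A) = √(2.913×10^6/2.076×10^3) = 37.45 mm
L_e = K·L = 2 × 2.47 m = 4.940 m = 4940.0 mm
λ = L_e / r_min = 4940.0 / 37.45 = 132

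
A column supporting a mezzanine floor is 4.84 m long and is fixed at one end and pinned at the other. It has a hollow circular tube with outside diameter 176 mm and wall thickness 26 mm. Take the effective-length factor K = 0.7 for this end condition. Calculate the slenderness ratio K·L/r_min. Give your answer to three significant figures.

λ ≈ 62.9

Inner diameter d_i = 176 − 2×26 = 124.0 mm
I = π(d_o⁴ − d_i⁴)/64 = π(176⁴ − 124.0⁴)/64 = 3.549×10^7 mm⁴
A = 1.225×10^4 mm²;  r_min = √(I/A) = √(3.549×10^7/1.225×10^4) = 53.82 mm
L_e = K·L = 0.7 × 4.84 m = 3.388 m = 3388.0 mm
λ = L_e / r_min = 3388.0 / 53.82 = 62.9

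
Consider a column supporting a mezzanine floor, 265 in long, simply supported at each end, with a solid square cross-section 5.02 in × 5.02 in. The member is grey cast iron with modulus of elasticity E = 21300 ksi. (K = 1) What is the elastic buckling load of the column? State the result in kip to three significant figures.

P_cr ≈ 158 kip

I = a⁴/12 = 5.02⁴/12 = 52.92 in⁴
Effective length L_e = K·L = 1 × 265 = 265.0 in
P_cr = π²EI / L_e² = π² × 21300×10³ × 52.92 / 265.0² = 1.584×10^5 lb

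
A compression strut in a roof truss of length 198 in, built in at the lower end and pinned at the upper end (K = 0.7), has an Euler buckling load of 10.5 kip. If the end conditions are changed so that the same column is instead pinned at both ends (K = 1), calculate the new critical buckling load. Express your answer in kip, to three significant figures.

P_cr ≈ 5.14 kip

P_cr ∝ 1/K², so P_cr,new = P_cr,old × (K_old/K_new)² = 10.5 × (0.7/1)²
= 10.5 × 0.4900 = 5.14 kip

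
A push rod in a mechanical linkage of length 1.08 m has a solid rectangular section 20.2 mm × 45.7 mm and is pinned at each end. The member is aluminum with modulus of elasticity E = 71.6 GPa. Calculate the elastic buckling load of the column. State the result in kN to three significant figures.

Buckling occurs about the weak axis: I_min = h·b³/12 with b = 20.2 mm (the shorter side).
I_min = 45.7×20.2³/12 = 3.139×10^4 mm⁴
I = 3.139×10^4 mm⁴ = 3.139×10^-8 m⁴
Effective length L_e = K·L = 1 × 1.08 = 1.080 m
P_cr = π²EI / L_e² = π² × 71.6×10⁹ × 3.139×10^-8 / 1.080² = 1.902×10^4 N

P_cr ≈ 19.0 kN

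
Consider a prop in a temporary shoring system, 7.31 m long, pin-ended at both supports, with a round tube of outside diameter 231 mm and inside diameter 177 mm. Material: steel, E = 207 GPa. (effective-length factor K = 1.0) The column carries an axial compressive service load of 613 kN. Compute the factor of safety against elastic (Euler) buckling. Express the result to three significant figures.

n ≈ 5.71

d_o = 231 mm, d_i = 177 mm
I = π(d_o⁴ − d_i⁴)/64 = π(231⁴ − 177.0⁴)/64 = 9.159×10^7 mm⁴
I = 9.159×10^7 mm⁴ = 9.159×10^-5 m⁴
Effective length L_e = K·L = 1 × 7.31 = 7.310 m
P_cr = π²EI / L_e² = π² × 207×10⁹ × 9.159×10^-5 / 7.310² = 3.502×10^6 N
Factor of safety n = P_cr / P = 3501.8 / 613 = 5.71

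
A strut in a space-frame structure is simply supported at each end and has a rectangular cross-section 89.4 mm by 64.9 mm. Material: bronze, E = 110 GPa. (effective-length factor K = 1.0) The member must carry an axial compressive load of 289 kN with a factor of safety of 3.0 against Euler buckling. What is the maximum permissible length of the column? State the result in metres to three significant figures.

L_max ≈ 1.60 m

Buckling occurs about the weak axis: I_min = h·b³/12 with b = 64.9 mm (the shorter side).
I_min = 89.4×64.9³/12 = 2.037×10^6 mm⁴
I = 2.037×10^-6 m⁴
Required critical load P_cr = n·P = 3.0 × 289 = 867.0 kN = 8.670×10^5 N
From P_cr = π²EI/(K·L)²:  L = (1/K)·√(π²EI/P_cr) = (1/1)·√(π²×1.10×10^11×2.037×10^-6/8.670×10^5)
L = 1.60 m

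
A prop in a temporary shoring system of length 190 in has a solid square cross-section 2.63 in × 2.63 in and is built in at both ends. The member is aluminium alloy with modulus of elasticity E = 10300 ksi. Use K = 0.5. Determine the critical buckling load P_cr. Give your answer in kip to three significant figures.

P_cr ≈ 44.9 kip

I = a⁴/12 = 2.63⁴/12 = 3.987 in⁴
Effective length L_e = K·L = 0.5 × 190 = 95.00 in
P_cr = π²EI / L_e² = π² × 10300×10³ × 3.987 / 95.00² = 4.491×10^4 lb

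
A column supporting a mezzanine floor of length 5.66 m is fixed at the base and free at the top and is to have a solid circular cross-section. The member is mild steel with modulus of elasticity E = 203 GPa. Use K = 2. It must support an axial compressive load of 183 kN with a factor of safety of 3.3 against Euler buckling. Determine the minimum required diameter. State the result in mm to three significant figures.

Required P_cr = n·P = 3.3 × 183 = 603.9 kN
L_e = K·L = 2 × 5.66 = 11.32 m
Required I = P_cr·L_e²/(π²E) = 6.039×10^5 × 11.32² / (π² × 2.03×10^11) = 3.862×10^-5 m⁴
I_req = 3.862×10^7 mm⁴
Solid circle: I = πd⁴/64  ⇒  d = (64I/π)^(1/4) = (64×3.862×10^7/π)^(1/4) = 167 mm

d ≈ 167 mm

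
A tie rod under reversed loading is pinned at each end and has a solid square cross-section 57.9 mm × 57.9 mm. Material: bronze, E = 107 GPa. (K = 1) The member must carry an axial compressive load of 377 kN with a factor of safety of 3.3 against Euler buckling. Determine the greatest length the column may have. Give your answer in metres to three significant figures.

I = a⁴/12 = 57.9⁴/12 = 9.366×10^5 mm⁴
I = 9.366×10^-7 m⁴
Required critical load P_cr = n·P = 3.3 × 377 = 1244 kN = 1.244×10^6 N
From P_cr = π²EI/(K·L)²:  L = (1/K)·√(π²EI/P_cr) = (1/1)·√(π²×1.07×10^11×9.366×10^-7/1.244×10^6)
L = 0.892 m

L_max ≈ 0.892 m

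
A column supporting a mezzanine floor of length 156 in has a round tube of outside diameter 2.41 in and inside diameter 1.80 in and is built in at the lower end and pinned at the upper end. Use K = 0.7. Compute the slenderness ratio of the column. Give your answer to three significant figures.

d_o = 2.41 in, d_i = 1.80 in
I = π(d_o⁴ − d_i⁴)/64 = π(2.41⁴ − 1.800⁴)/64 = 1.141 in⁴
A = 2.017 in²;  r_min = √(I/A) = √(1.141/2.017) = 0.7520 in
L_e = K·L = 0.7 × 156 = 109.2 in
λ = L_e / r_min = 109.20 / 0.7520 = 145

λ ≈ 145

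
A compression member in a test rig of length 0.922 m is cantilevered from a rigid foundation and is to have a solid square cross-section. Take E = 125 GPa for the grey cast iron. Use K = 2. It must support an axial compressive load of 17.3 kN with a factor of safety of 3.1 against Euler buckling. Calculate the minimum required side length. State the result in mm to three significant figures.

Required P_cr = n·P = 3.1 × 17.3 = 53.63 kN
L_e = K·L = 2 × 0.922 = 1.844 m
Required I = P_cr·L_e²/(π²E) = 5.363×10^4 × 1.844² / (π² × 1.25×10^11) = 1.478×10^-7 m⁴
I_req = 1.478×10^5 mm⁴
Solid square: I = a⁴/12  ⇒  a = (12I)^(1/4) = (12×1.478×10^5)^(1/4) = 36.5 mm

a ≈ 36.5 mm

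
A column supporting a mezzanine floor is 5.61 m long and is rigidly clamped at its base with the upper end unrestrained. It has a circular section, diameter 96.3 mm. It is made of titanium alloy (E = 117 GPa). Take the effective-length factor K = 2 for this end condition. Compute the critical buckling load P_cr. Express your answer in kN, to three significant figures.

P_cr ≈ 38.7 kN

I = πd⁴/64 = π×96.3⁴/64 = 4.222×10^6 mm⁴
I = 4.222×10^6 mm⁴ = 4.222×10^-6 m⁴
Effective length L_e = K·L = 2 × 5.61 = 11.22 m
P_cr = π²EI / L_e² = π² × 117×10⁹ × 4.222×10^-6 / 11.22² = 3.872×10^4 N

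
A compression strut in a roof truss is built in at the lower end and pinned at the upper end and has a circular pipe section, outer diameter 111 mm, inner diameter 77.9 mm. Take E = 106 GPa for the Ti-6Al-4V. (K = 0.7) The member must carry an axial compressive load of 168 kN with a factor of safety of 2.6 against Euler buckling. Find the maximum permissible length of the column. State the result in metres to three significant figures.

L_max ≈ 5.25 m

d_o = 111 mm, d_i = 77.9 mm
I = π(d_o⁴ − d_i⁴)/64 = π(111⁴ − 77.90⁴)/64 = 5.644×10^6 mm⁴
I = 5.644×10^-6 m⁴
Required critical load P_cr = n·P = 2.6 × 168 = 436.8 kN = 4.368×10^5 N
From P_cr = π²EI/(K·L)²:  L = (1/K)·√(π²EI/P_cr) = (1/0.7)·√(π²×1.06×10^11×5.644×10^-6/4.368×10^5)
L = 5.25 m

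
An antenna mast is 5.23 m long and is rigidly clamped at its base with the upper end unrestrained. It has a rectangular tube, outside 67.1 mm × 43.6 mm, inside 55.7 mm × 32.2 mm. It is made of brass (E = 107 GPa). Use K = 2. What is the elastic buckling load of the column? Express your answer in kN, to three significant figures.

P_cr ≈ 2.98 kN

Weak-axis I_min = (h_o·b_o³ − h_i·b_i³)/12 with b_o = 43.6, b_i = 32.20 mm (shorter outer/inner sides).
I_min = (67.1×43.6³ − 55.70×32.20³)/12 = 3.085×10^5 mm⁴
I = 3.085×10^5 mm⁴ = 3.085×10^-7 m⁴
Effective length L_e = K·L = 2 × 5.23 = 10.46 m
P_cr = π²EI / L_e² = π² × 107×10⁹ × 3.085×10^-7 / 10.46² = 2.977×10^3 N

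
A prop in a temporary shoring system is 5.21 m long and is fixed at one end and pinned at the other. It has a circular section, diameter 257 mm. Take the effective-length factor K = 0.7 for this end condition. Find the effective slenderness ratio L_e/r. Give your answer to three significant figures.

I = πd⁴/64 = π×257⁴/64 = 2.141×10^8 mm⁴
A = 5.187×10^4 mm²;  r_min = √(I/A) = √(2.141×10^8/5.187×10^4) = 64.25 mm
L_e = K·L = 0.7 × 5.21 m = 3.647 m = 3647.0 mm
λ = L_e / r_min = 3647.0 / 64.25 = 56.8

λ ≈ 56.8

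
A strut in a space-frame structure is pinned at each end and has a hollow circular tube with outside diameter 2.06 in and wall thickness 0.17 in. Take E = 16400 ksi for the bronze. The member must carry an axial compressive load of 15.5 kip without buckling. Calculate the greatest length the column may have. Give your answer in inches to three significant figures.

Inner diameter d_i = 2.06 − 2×0.17 = 1.720 in
I = π(d_o⁴ − d_i⁴)/64 = π(2.06⁴ − 1.720⁴)/64 = 0.4544 in⁴
At the buckling limit P_cr = P = 1.550×10^4 lb
From P_cr = π²EI/(K·L)²:  L = (1/K)·√(π²EI/P_cr) = (1/1)·√(π²×1.64×10^7×0.4544/1.550×10^4)
L = 68.9 in

L_max ≈ 68.9 in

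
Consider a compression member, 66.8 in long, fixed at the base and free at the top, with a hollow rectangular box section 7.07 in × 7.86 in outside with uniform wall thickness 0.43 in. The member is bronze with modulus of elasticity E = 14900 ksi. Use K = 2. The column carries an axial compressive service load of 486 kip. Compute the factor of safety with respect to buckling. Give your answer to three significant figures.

n ≈ 1.56

Inner dimensions: h_i = 7.86 − 2×0.43 = 7.000 in, b_i = 7.07 − 2×0.43 = 6.210 in
Weak-axis I_min = (h_o·b_o³ − h_i·b_i³)/12 with b_o = 7.07, b_i = 6.210 in (shorter outer/inner sides).
I_min = (7.86×7.07³ − 7.000×6.210³)/12 = 91.77 in⁴
Effective length L_e = K·L = 2 × 66.8 = 133.6 in
P_cr = π²EI / L_e² = π² × 14900×10³ × 91.77 / 133.6² = 7.561×10^5 lb
Factor of safety n = P_cr / P = 756.12 / 486 = 1.56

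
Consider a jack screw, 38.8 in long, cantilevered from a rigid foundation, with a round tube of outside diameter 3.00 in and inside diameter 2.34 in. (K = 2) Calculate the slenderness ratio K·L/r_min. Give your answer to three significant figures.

d_o = 3.00 in, d_i = 2.34 in
I = π(d_o⁴ − d_i⁴)/64 = π(3.00⁴ − 2.340⁴)/64 = 2.504 in⁴
A = 2.768 in²;  r_min = √(I/A) = √(2.504/2.768) = 0.9512 in
L_e = K·L = 2 × 38.8 = 77.60 in
λ = L_e / r_min = 77.600 / 0.9512 = 81.6

λ ≈ 81.6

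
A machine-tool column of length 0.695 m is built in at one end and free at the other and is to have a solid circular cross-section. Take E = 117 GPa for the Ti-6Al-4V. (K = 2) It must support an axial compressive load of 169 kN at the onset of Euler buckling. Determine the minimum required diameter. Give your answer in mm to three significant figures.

d ≈ 49.0 mm

L_e = K·L = 2 × 0.695 = 1.390 m
Required I = P_cr·L_e²/(π²E) = 1.690×10^5 × 1.390² / (π² × 1.17×10^11) = 2.828×10^-7 m⁴
I_req = 2.828×10^5 mm⁴
Solid circle: I = πd⁴/64  ⇒  d = (64I/π)^(1/4) = (64×2.828×10^5/π)^(1/4) = 49.0 mm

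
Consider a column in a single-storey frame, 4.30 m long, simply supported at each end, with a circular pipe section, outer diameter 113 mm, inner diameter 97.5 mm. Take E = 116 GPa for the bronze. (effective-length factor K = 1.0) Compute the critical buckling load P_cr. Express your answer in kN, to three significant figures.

d_o = 113 mm, d_i = 97.5 mm
I = π(d_o⁴ − d_i⁴)/64 = π(113⁴ − 97.50⁴)/64 = 3.568×10^6 mm⁴
I = 3.568×10^6 mm⁴ = 3.568×10^-6 m⁴
Effective length L_e = K·L = 1 × 4.30 = 4.300 m
P_cr = π²EI / L_e² = π² × 116×10⁹ × 3.568×10^-6 / 4.300² = 2.209×10^5 N

P_cr ≈ 221 kN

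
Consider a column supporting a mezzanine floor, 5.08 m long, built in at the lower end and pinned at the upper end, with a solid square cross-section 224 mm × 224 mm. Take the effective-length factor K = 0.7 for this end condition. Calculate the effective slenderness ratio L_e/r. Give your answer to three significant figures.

I = a⁴/12 = 224⁴/12 = 2.098×10^8 mm⁴
A = 5.018×10^4 mm²;  r_min = √(I/A) = √(2.098×10^8/5.018×10^4) = 64.66 mm
L_e = K·L = 0.7 × 5.08 m = 3.556 m = 3556.0 mm
λ = L_e / r_min = 3556.0 / 64.66 = 55.0

λ ≈ 55.0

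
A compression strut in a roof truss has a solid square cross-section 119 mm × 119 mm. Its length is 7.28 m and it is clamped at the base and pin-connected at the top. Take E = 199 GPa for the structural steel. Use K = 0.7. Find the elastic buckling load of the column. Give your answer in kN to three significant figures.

I = a⁴/12 = 119⁴/12 = 1.671×10^7 mm⁴
I = 1.671×10^7 mm⁴ = 1.671×10^-5 m⁴
Effective length L_e = K·L = 0.7 × 7.28 = 5.096 m
P_cr = π²EI / L_e² = π² × 199×10⁹ × 1.671×10^-5 / 5.096² = 1.264×10^6 N

P_cr ≈ 1260 kN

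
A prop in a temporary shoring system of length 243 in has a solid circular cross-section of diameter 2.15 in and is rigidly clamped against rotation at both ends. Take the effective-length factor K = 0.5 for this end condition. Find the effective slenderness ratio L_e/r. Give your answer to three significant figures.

λ ≈ 226

For a solid circle r = d/4 = 2.15/4 = 0.5375 in
L_e = K·L = 0.5 × 243 = 121.5 in
λ = L_e / r_min = 121.50 / 0.5375 = 226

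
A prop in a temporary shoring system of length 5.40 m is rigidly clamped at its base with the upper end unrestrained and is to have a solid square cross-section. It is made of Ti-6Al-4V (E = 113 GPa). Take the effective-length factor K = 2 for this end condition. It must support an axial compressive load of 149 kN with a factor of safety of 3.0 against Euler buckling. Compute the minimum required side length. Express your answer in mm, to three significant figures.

a ≈ 154 mm

Required P_cr = n·P = 3.0 × 149 = 447.0 kN
L_e = K·L = 2 × 5.40 = 10.80 m
Required I = P_cr·L_e²/(π²E) = 4.470×10^5 × 10.80² / (π² × 1.13×10^11) = 4.675×10^-5 m⁴
I_req = 4.675×10^7 mm⁴
Solid square: I = a⁴/12  ⇒  a = (12I)^(1/4) = (12×4.675×10^7)^(1/4) = 154 mm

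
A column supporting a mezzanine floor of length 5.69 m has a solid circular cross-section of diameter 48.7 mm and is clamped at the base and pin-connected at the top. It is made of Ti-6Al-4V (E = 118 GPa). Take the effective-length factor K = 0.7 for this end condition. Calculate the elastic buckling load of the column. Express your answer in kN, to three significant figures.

P_cr ≈ 20.3 kN

I = πd⁴/64 = π×48.7⁴/64 = 2.761×10^5 mm⁴
I = 2.761×10^5 mm⁴ = 2.761×10^-7 m⁴
Effective length L_e = K·L = 0.7 × 5.69 = 3.983 m
P_cr = π²EI / L_e² = π² × 118×10⁹ × 2.761×10^-7 / 3.983² = 2.027×10^4 N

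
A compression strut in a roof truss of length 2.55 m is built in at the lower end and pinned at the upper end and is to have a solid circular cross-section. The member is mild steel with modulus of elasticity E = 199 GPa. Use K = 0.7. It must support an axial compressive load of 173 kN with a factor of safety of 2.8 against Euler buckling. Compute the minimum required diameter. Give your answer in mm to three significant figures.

d ≈ 63.3 mm

Required P_cr = n·P = 2.8 × 173 = 484.4 kN
L_e = K·L = 0.7 × 2.55 = 1.785 m
Required I = P_cr·L_e²/(π²E) = 4.844×10^5 × 1.785² / (π² × 1.99×10^11) = 7.858×10^-7 m⁴
I_req = 7.858×10^5 mm⁴
Solid circle: I = πd⁴/64  ⇒  d = (64I/π)^(1/4) = (64×7.858×10^5/π)^(1/4) = 63.3 mm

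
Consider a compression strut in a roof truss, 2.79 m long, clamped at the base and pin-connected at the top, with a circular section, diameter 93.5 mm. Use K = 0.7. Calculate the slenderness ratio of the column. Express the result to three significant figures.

For a solid circle r = d/4 = 93.5/4 = 23.38 mm
L_e = K·L = 0.7 × 2.79 m = 1.953 m = 1953.0 mm
λ = L_e / r_min = 1953.0 / 23.38 = 83.6

λ ≈ 83.6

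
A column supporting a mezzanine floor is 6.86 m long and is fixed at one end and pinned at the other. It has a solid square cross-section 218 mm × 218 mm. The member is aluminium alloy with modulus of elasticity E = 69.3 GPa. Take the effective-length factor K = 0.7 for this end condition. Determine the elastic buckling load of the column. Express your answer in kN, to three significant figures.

P_cr ≈ 5580 kN

I = a⁴/12 = 218⁴/12 = 1.882×10^8 mm⁴
I = 1.882×10^8 mm⁴ = 1.882×10^-4 m⁴
Effective length L_e = K·L = 0.7 × 6.86 = 4.802 m
P_cr = π²EI / L_e² = π² × 69.3×10⁹ × 1.882×10^-4 / 4.802² = 5.583×10^6 N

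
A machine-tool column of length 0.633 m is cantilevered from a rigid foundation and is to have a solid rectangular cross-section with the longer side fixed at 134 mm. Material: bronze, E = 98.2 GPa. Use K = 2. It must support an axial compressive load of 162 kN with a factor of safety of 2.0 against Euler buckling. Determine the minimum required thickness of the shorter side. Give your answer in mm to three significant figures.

Required P_cr = n·P = 2.0 × 162 = 324.0 kN
L_e = K·L = 2 × 0.633 = 1.266 m
Required I = P_cr·L_e²/(π²E) = 3.240×10^5 × 1.266² / (π² × 9.82×10^10) = 5.358×10^-7 m⁴
I_req = 5.358×10^5 mm⁴
Rectangle, weak axis: I_min = h·b³/12 with h = 134 mm fixed  ⇒  b = (12I/h)^(1/3) = 36.3 mm

b ≈ 36.3 mm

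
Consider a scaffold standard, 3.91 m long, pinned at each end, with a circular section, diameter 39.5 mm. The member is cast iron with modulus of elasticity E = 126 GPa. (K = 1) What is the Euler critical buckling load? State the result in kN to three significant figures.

P_cr ≈ 9.72 kN

I = πd⁴/64 = π×39.5⁴/64 = 1.195×10^5 mm⁴
I = 1.195×10^5 mm⁴ = 1.195×10^-7 m⁴
Effective length L_e = K·L = 1 × 3.91 = 3.910 m
P_cr = π²EI / L_e² = π² × 126×10⁹ × 1.195×10^-7 / 3.910² = 9.720×10^3 N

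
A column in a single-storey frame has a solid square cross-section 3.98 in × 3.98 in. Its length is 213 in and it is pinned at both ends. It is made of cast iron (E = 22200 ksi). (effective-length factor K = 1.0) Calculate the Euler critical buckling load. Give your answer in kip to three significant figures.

P_cr ≈ 101 kip

I = a⁴/12 = 3.98⁴/12 = 20.91 in⁴
Effective length L_e = K·L = 1 × 213 = 213.0 in
P_cr = π²EI / L_e² = π² × 22200×10³ × 20.91 / 213.0² = 1.010×10^5 lb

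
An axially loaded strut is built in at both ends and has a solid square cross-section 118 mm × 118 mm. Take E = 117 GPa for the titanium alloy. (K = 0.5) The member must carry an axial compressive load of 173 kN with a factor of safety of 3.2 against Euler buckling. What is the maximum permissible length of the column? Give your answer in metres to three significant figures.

I = a⁴/12 = 118⁴/12 = 1.616×10^7 mm⁴
I = 1.616×10^-5 m⁴
Required critical load P_cr = n·P = 3.2 × 173 = 553.6 kN = 5.536×10^5 N
From P_cr = π²EI/(K·L)²:  L = (1/K)·√(π²EI/P_cr) = (1/0.5)·√(π²×1.17×10^11×1.616×10^-5/5.536×10^5)
L = 11.6 m

L_max ≈ 11.6 m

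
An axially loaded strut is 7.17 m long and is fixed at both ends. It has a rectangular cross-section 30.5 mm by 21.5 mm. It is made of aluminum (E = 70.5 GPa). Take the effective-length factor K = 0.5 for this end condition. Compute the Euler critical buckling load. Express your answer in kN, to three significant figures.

P_cr ≈ 1.37 kN

Buckling occurs about the weak axis: I_min = h·b³/12 with b = 21.5 mm (the shorter side).
I_min = 30.5×21.5³/12 = 2.526×10^4 mm⁴
I = 2.526×10^4 mm⁴ = 2.526×10^-8 m⁴
Effective length L_e = K·L = 0.5 × 7.17 = 3.585 m
P_cr = π²EI / L_e² = π² × 70.5×10⁹ × 2.526×10^-8 / 3.585² = 1.368×10^3 N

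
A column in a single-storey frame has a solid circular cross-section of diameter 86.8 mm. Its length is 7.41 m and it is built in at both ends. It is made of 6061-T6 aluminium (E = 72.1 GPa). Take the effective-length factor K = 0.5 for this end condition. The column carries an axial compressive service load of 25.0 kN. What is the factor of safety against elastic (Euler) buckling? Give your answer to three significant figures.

n ≈ 5.78

I = πd⁴/64 = π×86.8⁴/64 = 2.786×10^6 mm⁴
I = 2.786×10^6 mm⁴ = 2.786×10^-6 m⁴
Effective length L_e = K·L = 0.5 × 7.41 = 3.705 m
P_cr = π²EI / L_e² = π² × 72.1×10⁹ × 2.786×10^-6 / 3.705² = 1.444×10^5 N
Factor of safety n = P_cr / P = 144.45 / 25.0 = 5.78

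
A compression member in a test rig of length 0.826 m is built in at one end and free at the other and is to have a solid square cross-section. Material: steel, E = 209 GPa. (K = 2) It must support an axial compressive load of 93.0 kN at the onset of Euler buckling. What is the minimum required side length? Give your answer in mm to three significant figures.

L_e = K·L = 2 × 0.826 = 1.652 m
Required I = P_cr·L_e²/(π²E) = 9.300×10^4 × 1.652² / (π² × 2.09×10^11) = 1.230×10^-7 m⁴
I_req = 1.230×10^5 mm⁴
Solid square: I = a⁴/12  ⇒  a = (12I)^(1/4) = (12×1.230×10^5)^(1/4) = 34.9 mm

a ≈ 34.9 mm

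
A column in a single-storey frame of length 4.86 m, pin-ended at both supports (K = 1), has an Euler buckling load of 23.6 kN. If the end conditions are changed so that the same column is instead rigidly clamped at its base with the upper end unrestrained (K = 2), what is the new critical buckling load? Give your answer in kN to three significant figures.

P_cr ∝ 1/K², so P_cr,new = P_cr,old × (K_old/K_new)² = 23.6 × (1/2)²
= 23.6 × 0.2500 = 5.90 kN

P_cr ≈ 5.90 kN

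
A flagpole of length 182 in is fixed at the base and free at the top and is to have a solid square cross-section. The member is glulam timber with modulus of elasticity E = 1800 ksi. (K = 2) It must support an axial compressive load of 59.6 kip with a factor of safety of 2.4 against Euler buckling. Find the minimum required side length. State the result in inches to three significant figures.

a ≈ 10.6 in

Required P_cr = n·P = 2.4 × 59.6 = 143.0 kip
L_e = K·L = 2 × 182 = 364.0 in
Required I = P_cr·L_e²/(π²E) = 1.430×10^5 × 364.0² / (π² × 1.80×10^6) = 1.067×10^3 in⁴
Solid square: I = a⁴/12  ⇒  a = (12I)^(1/4) = (12×1.067×10^3)^(1/4) = 10.6 in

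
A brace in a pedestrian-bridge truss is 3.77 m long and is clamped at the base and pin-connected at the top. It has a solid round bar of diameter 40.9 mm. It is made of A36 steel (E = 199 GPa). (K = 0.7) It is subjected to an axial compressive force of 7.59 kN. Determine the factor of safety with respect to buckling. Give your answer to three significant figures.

I = πd⁴/64 = π×40.9⁴/64 = 1.374×10^5 mm⁴
I = 1.374×10^5 mm⁴ = 1.374×10^-7 m⁴
Effective length L_e = K·L = 0.7 × 3.77 = 2.639 m
P_cr = π²EI / L_e² = π² × 199×10⁹ × 1.374×10^-7 / 2.639² = 3.874×10^4 N
Factor of safety n = P_cr / P = 38.738 / 7.59 = 5.10

n ≈ 5.10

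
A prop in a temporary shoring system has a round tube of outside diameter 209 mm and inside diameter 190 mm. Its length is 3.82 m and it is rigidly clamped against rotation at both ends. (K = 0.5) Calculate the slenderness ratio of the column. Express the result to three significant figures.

d_o = 209 mm, d_i = 190 mm
I = π(d_o⁴ − d_i⁴)/64 = π(209⁴ − 190.0⁴)/64 = 2.969×10^7 mm⁴
A = 5.954×10^3 mm²;  r_min = √(I/A) = √(2.969×10^7/5.954×10^3) = 70.61 mm
L_e = K·L = 0.5 × 3.82 m = 1.910 m = 1910.0 mm
λ = L_e / r_min = 1910.0 / 70.61 = 27.0

λ ≈ 27.0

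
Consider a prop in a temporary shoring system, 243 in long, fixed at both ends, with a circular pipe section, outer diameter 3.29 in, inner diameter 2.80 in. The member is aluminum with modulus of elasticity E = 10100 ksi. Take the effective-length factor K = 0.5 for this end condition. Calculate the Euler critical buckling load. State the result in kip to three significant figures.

d_o = 3.29 in, d_i = 2.80 in
I = π(d_o⁴ − d_i⁴)/64 = π(3.29⁴ − 2.800⁴)/64 = 2.734 in⁴
Effective length L_e = K·L = 0.5 × 243 = 121.5 in
P_cr = π²EI / L_e² = π² × 10100×10³ × 2.734 / 121.5² = 1.846×10^4 lb

P_cr ≈ 18.5 kip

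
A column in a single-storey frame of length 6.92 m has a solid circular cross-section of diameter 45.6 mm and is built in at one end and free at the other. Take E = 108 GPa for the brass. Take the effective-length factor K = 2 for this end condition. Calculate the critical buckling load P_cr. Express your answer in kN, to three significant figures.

I = πd⁴/64 = π×45.6⁴/64 = 2.122×10^5 mm⁴
I = 2.122×10^5 mm⁴ = 2.122×10^-7 m⁴
Effective length L_e = K·L = 2 × 6.92 = 13.84 m
P_cr = π²EI / L_e² = π² × 108×10⁹ × 2.122×10^-7 / 13.84² = 1.181×10^3 N

P_cr ≈ 1.18 kN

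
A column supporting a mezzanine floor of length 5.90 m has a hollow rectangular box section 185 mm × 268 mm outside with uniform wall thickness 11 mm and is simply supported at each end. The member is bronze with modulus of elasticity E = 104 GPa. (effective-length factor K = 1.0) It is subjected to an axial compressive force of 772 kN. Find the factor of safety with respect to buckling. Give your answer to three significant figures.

Inner dimensions: h_i = 268 − 2×11 = 246.0 mm, b_i = 185 − 2×11 = 163.0 mm
Weak-axis I_min = (h_o·b_o³ − h_i·b_i³)/12 with b_o = 185, b_i = 163.0 mm (shorter outer/inner sides).
I_min = (268×185³ − 246.0×163.0³)/12 = 5.263×10^7 mm⁴
I = 5.263×10^7 mm⁴ = 5.263×10^-5 m⁴
Effective length L_e = K·L = 1 × 5.90 = 5.900 m
P_cr = π²EI / L_e² = π² × 104×10⁹ × 5.263×10^-5 / 5.900² = 1.552×10^6 N
Factor of safety n = P_cr / P = 1551.8 / 772 = 2.01

n ≈ 2.01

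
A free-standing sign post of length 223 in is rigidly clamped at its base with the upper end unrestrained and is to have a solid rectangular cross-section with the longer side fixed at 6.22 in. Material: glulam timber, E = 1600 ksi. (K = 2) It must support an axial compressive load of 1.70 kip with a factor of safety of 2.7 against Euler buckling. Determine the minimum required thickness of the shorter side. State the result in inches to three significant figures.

Required P_cr = n·P = 2.7 × 1.70 = 4.590 kip
L_e = K·L = 2 × 223 = 446.0 in
Required I = P_cr·L_e²/(π²E) = 4.590×10^3 × 446.0² / (π² × 1.60×10^6) = 57.82 in⁴
Rectangle, weak axis: I_min = h·b³/12 with h = 6.22 in fixed  ⇒  b = (12I/h)^(1/3) = 4.81 in

b ≈ 4.81 in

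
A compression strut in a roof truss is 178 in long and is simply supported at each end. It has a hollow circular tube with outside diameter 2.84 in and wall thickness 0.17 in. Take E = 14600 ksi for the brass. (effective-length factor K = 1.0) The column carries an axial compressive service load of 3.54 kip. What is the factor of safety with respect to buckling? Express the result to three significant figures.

Inner diameter d_i = 2.84 − 2×0.17 = 2.500 in
I = π(d_o⁴ − d_i⁴)/64 = π(2.84⁴ − 2.500⁴)/64 = 1.276 in⁴
Effective length L_e = K·L = 1 × 178 = 178.0 in
P_cr = π²EI / L_e² = π² × 14600×10³ × 1.276 / 178.0² = 5.802×10^3 lb
Factor of safety n = P_cr / P = 5.8025 / 3.54 = 1.64

n ≈ 1.64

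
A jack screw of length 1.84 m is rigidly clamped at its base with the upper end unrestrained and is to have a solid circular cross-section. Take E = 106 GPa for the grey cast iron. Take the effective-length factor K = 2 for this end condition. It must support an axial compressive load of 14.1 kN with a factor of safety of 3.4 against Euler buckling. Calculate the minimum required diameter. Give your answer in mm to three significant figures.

d ≈ 59.6 mm

Required P_cr = n·P = 3.4 × 14.1 = 47.94 kN
L_e = K·L = 2 × 1.84 = 3.680 m
Required I = P_cr·L_e²/(π²E) = 4.794×10^4 × 3.680² / (π² × 1.06×10^11) = 6.206×10^-7 m⁴
I_req = 6.206×10^5 mm⁴
Solid circle: I = πd⁴/64  ⇒  d = (64I/π)^(1/4) = (64×6.206×10^5/π)^(1/4) = 59.6 mm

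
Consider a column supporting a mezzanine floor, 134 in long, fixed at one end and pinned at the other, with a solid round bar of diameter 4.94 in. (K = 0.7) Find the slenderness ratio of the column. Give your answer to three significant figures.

λ ≈ 76.0

For a solid circle r = d/4 = 4.94/4 = 1.235 in
L_e = K·L = 0.7 × 134 = 93.80 in
λ = L_e / r_min = 93.800 / 1.235 = 76.0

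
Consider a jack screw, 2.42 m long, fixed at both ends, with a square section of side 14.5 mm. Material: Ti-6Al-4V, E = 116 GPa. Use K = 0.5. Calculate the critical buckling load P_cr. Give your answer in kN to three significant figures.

P_cr ≈ 2.88 kN

I = a⁴/12 = 14.5⁴/12 = 3.684×10^3 mm⁴
I = 3.684×10^3 mm⁴ = 3.684×10^-9 m⁴
Effective length L_e = K·L = 0.5 × 2.42 = 1.210 m
P_cr = π²EI / L_e² = π² × 116×10⁹ × 3.684×10^-9 / 1.210² = 2.881×10^3 N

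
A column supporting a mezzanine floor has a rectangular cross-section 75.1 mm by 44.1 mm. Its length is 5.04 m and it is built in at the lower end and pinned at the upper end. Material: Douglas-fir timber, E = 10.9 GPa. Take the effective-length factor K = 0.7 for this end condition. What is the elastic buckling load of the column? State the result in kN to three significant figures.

Buckling occurs about the weak axis: I_min = h·b³/12 with b = 44.1 mm (the shorter side).
I_min = 75.1×44.1³/12 = 5.368×10^5 mm⁴
I = 5.368×10^5 mm⁴ = 5.368×10^-7 m⁴
Effective length L_e = K·L = 0.7 × 5.04 = 3.528 m
P_cr = π²EI / L_e² = π² × 10.9×10⁹ × 5.368×10^-7 / 3.528² = 4.639×10^3 N

P_cr ≈ 4.64 kN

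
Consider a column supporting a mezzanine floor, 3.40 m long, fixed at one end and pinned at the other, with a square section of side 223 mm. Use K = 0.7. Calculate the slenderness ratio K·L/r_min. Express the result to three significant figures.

I = a⁴/12 = 223⁴/12 = 2.061×10^8 mm⁴
A = 4.973×10^4 mm²;  r_min = √(I/A) = √(2.061×10^8/4.973×10^4) = 64.37 mm
L_e = K·L = 0.7 × 3.40 m = 2.380 m = 2380.0 mm
λ = L_e / r_min = 2380.0 / 64.37 = 37.0

λ ≈ 37.0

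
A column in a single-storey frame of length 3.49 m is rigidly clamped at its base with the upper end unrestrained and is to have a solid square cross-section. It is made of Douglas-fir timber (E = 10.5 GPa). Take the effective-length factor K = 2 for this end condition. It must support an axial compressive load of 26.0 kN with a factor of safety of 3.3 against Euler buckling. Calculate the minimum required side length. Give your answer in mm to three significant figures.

a ≈ 148 mm

Required P_cr = n·P = 3.3 × 26.0 = 85.80 kN
L_e = K·L = 2 × 3.49 = 6.980 m
Required I = P_cr·L_e²/(π²E) = 8.580×10^4 × 6.980² / (π² × 1.05×10^10) = 4.034×10^-5 m⁴
I_req = 4.034×10^7 mm⁴
Solid square: I = a⁴/12  ⇒  a = (12I)^(1/4) = (12×4.034×10^7)^(1/4) = 148 mm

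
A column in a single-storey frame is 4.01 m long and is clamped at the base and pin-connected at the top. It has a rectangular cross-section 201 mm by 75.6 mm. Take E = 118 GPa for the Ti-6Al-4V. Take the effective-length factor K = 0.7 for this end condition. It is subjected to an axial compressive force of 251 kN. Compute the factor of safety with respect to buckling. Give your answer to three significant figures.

n ≈ 4.26

Buckling occurs about the weak axis: I_min = h·b³/12 with b = 75.6 mm (the shorter side).
I_min = 201×75.6³/12 = 7.237×10^6 mm⁴
I = 7.237×10^6 mm⁴ = 7.237×10^-6 m⁴
Effective length L_e = K·L = 0.7 × 4.01 = 2.807 m
P_cr = π²EI / L_e² = π² × 118×10⁹ × 7.237×10^-6 / 2.807² = 1.070×10^6 N
Factor of safety n = P_cr / P = 1069.7 / 251 = 4.26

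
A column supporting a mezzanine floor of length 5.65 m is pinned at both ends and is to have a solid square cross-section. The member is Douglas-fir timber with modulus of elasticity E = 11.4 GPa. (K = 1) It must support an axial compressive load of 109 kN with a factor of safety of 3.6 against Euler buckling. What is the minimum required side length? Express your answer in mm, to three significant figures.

a ≈ 191 mm

Required P_cr = n·P = 3.6 × 109 = 392.4 kN
L_e = K·L = 1 × 5.65 = 5.650 m
Required I = P_cr·L_e²/(π²E) = 3.924×10^5 × 5.650² / (π² × 1.14×10^10) = 1.113×10^-4 m⁴
I_req = 1.113×10^8 mm⁴
Solid square: I = a⁴/12  ⇒  a = (12I)^(1/4) = (12×1.113×10^8)^(1/4) = 191 mm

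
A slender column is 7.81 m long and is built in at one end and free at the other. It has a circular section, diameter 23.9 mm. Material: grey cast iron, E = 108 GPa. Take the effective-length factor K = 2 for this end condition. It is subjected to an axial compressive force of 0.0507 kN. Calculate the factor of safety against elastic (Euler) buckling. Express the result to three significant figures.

I = πd⁴/64 = π×23.9⁴/64 = 1.602×10^4 mm⁴
I = 1.602×10^4 mm⁴ = 1.602×10^-8 m⁴
Effective length L_e = K·L = 2 × 7.81 = 15.62 m
P_cr = π²EI / L_e² = π² × 108×10⁹ × 1.602×10^-8 / 15.62² = 69.97 N
Factor of safety n = P_cr / P = 0.069972 / 0.0507 = 1.38

n ≈ 1.38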